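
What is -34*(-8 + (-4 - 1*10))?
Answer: 748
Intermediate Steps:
-34*(-8 + (-4 - 1*10)) = -34*(-8 + (-4 - 10)) = -34*(-8 - 14) = -34*(-22) = 748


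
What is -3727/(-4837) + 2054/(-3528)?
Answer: 229547/1218924 ≈ 0.18832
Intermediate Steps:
-3727/(-4837) + 2054/(-3528) = -3727*(-1/4837) + 2054*(-1/3528) = 3727/4837 - 1027/1764 = 229547/1218924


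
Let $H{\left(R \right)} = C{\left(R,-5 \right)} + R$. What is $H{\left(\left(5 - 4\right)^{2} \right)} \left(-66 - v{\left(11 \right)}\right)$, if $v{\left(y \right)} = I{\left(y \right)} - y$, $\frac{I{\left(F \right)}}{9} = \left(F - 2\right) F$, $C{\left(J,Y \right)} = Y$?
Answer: $3784$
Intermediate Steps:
$I{\left(F \right)} = 9 F \left(-2 + F\right)$ ($I{\left(F \right)} = 9 \left(F - 2\right) F = 9 \left(-2 + F\right) F = 9 F \left(-2 + F\right)$)
$H{\left(R \right)} = -5 + R$
$v{\left(y \right)} = - y + 9 y \left(-2 + y\right)$ ($v{\left(y \right)} = 9 y \left(-2 + y\right) - y = - y + 9 y \left(-2 + y\right)$)
$H{\left(\left(5 - 4\right)^{2} \right)} \left(-66 - v{\left(11 \right)}\right) = \left(-5 + \left(5 - 4\right)^{2}\right) \left(-66 - 11 \left(-19 + 9 \cdot 11\right)\right) = \left(-5 + 1^{2}\right) \left(-66 - 11 \left(-19 + 99\right)\right) = \left(-5 + 1\right) \left(-66 - 11 \cdot 80\right) = - 4 \left(-66 - 880\right) = \left(-4\right) \left(-946\right) = 3784$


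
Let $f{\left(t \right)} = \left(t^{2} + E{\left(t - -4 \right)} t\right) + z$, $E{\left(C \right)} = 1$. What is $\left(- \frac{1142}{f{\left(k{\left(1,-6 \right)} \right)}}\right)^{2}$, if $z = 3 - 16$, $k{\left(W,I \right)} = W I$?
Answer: $\frac{1304164}{289} \approx 4512.7$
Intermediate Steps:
$k{\left(W,I \right)} = I W$
$z = -13$ ($z = 3 - 16 = -13$)
$f{\left(t \right)} = -13 + t + t^{2}$ ($f{\left(t \right)} = \left(t^{2} + 1 t\right) - 13 = \left(t^{2} + t\right) - 13 = \left(t + t^{2}\right) - 13 = -13 + t + t^{2}$)
$\left(- \frac{1142}{f{\left(k{\left(1,-6 \right)} \right)}}\right)^{2} = \left(- \frac{1142}{-13 - 6 + \left(\left(-6\right) 1\right)^{2}}\right)^{2} = \left(- \frac{1142}{-13 - 6 + \left(-6\right)^{2}}\right)^{2} = \left(- \frac{1142}{-13 - 6 + 36}\right)^{2} = \left(- \frac{1142}{17}\right)^{2} = \frac{1304164}{289}$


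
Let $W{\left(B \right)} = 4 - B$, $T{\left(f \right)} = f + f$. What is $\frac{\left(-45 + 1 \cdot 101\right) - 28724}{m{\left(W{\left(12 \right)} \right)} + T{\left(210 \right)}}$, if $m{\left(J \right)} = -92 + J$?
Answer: $- \frac{7167}{80} \approx -89.588$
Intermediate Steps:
$T{\left(f \right)} = 2 f$
$\frac{\left(-45 + 1 \cdot 101\right) - 28724}{m{\left(W{\left(12 \right)} \right)} + T{\left(210 \right)}} = \frac{\left(-45 + 1 \cdot 101\right) - 28724}{\left(-92 + \left(4 - 12\right)\right) + 2 \cdot 210} = \frac{\left(-45 + 101\right) - 28724}{\left(-92 + \left(4 - 12\right)\right) + 420} = \frac{56 - 28724}{\left(-92 - 8\right) + 420} = - \frac{28668}{-100 + 420} = - \frac{28668}{320} = \left(-28668\right) \frac{1}{320} = - \frac{7167}{80}$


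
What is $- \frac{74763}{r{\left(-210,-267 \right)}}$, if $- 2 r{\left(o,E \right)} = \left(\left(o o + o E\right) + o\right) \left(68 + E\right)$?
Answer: $- \frac{24921}{3315340} \approx -0.0075169$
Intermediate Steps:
$r{\left(o,E \right)} = - \frac{\left(68 + E\right) \left(o + o^{2} + E o\right)}{2}$ ($r{\left(o,E \right)} = - \frac{\left(\left(o o + o E\right) + o\right) \left(68 + E\right)}{2} = - \frac{\left(\left(o^{2} + E o\right) + o\right) \left(68 + E\right)}{2} = - \frac{\left(o + o^{2} + E o\right) \left(68 + E\right)}{2} = - \frac{\left(68 + E\right) \left(o + o^{2} + E o\right)}{2}$)
$- \frac{74763}{r{\left(-210,-267 \right)}} = - \frac{74763}{\left(- \frac{1}{2}\right) \left(-210\right) \left(68 + \left(-267\right)^{2} + 68 \left(-210\right) + 69 \left(-267\right) - -56070\right)} = - \frac{74763}{\left(- \frac{1}{2}\right) \left(-210\right) \left(68 + 71289 - 14280 - 18423 + 56070\right)} = - \frac{74763}{\left(- \frac{1}{2}\right) \left(-210\right) 94724} = - \frac{74763}{9946020} = \left(-74763\right) \frac{1}{9946020} = - \frac{24921}{3315340}$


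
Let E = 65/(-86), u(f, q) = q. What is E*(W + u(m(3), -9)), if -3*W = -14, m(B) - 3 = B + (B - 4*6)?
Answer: 845/258 ≈ 3.2752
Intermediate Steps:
m(B) = -21 + 2*B (m(B) = 3 + (B + (B - 4*6)) = 3 + (B + (B - 24)) = 3 + (B + (-24 + B)) = 3 + (-24 + 2*B) = -21 + 2*B)
E = -65/86 (E = 65*(-1/86) = -65/86 ≈ -0.75581)
W = 14/3 (W = -⅓*(-14) = 14/3 ≈ 4.6667)
E*(W + u(m(3), -9)) = -65*(14/3 - 9)/86 = -65/86*(-13/3) = 845/258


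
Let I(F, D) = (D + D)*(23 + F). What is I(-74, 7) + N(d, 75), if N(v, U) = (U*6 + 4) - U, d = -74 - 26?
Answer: -335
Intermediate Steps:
I(F, D) = 2*D*(23 + F) (I(F, D) = (2*D)*(23 + F) = 2*D*(23 + F))
d = -100
N(v, U) = 4 + 5*U (N(v, U) = (6*U + 4) - U = (4 + 6*U) - U = 4 + 5*U)
I(-74, 7) + N(d, 75) = 2*7*(23 - 74) + (4 + 5*75) = 2*7*(-51) + (4 + 375) = -714 + 379 = -335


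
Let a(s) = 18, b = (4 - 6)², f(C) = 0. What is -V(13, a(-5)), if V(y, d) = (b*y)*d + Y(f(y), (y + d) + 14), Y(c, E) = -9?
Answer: -927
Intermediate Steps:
b = 4 (b = (-2)² = 4)
V(y, d) = -9 + 4*d*y (V(y, d) = (4*y)*d - 9 = 4*d*y - 9 = -9 + 4*d*y)
-V(13, a(-5)) = -(-9 + 4*18*13) = -(-9 + 936) = -1*927 = -927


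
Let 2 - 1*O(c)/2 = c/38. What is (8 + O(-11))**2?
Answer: 57121/361 ≈ 158.23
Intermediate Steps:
O(c) = 4 - c/19 (O(c) = 4 - 2*c/38 = 4 - c/19)
(8 + O(-11))**2 = (8 + (4 - 1/19*(-11)))**2 = (8 + (4 + 11/19))**2 = (8 + 87/19)**2 = (239/19)**2 = 57121/361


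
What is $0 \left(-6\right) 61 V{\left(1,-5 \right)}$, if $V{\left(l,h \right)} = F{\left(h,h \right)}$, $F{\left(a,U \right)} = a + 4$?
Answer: $0$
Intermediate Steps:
$F{\left(a,U \right)} = 4 + a$
$V{\left(l,h \right)} = 4 + h$
$0 \left(-6\right) 61 V{\left(1,-5 \right)} = 0 \left(-6\right) 61 \left(4 - 5\right) = 0 \cdot 61 \left(-1\right) = 0 \left(-1\right) = 0$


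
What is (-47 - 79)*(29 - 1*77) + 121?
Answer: 6169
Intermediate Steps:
(-47 - 79)*(29 - 1*77) + 121 = -126*(29 - 77) + 121 = -126*(-48) + 121 = 6048 + 121 = 6169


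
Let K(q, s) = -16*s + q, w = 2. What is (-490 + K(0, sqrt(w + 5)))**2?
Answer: 241892 + 15680*sqrt(7) ≈ 2.8338e+5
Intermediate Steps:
K(q, s) = q - 16*s
(-490 + K(0, sqrt(w + 5)))**2 = (-490 + (0 - 16*sqrt(2 + 5)))**2 = (-490 + (0 - 16*sqrt(7)))**2 = (-490 - 16*sqrt(7))**2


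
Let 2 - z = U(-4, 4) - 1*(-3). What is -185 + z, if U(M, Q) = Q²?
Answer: -202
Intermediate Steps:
z = -17 (z = 2 - (4² - 1*(-3)) = 2 - (16 + 3) = 2 - 1*19 = 2 - 19 = -17)
-185 + z = -185 - 17 = -202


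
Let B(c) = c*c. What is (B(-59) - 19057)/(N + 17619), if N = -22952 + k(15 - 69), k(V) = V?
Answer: 15576/5387 ≈ 2.8914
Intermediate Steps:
N = -23006 (N = -22952 + (15 - 69) = -22952 - 54 = -23006)
B(c) = c²
(B(-59) - 19057)/(N + 17619) = ((-59)² - 19057)/(-23006 + 17619) = (3481 - 19057)/(-5387) = -15576*(-1/5387) = 15576/5387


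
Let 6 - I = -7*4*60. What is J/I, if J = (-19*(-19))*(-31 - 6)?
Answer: -13357/1686 ≈ -7.9223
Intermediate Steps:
J = -13357 (J = 361*(-37) = -13357)
I = 1686 (I = 6 - (-7*4)*60 = 6 - (-28)*60 = 6 - 1*(-1680) = 6 + 1680 = 1686)
J/I = -13357/1686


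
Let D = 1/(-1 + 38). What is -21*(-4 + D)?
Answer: 3087/37 ≈ 83.432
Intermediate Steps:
D = 1/37 ≈ 0.027027
-21*(-4 + D) = -21*(-4 + 1/37) = -21*(-147/37) = 3087/37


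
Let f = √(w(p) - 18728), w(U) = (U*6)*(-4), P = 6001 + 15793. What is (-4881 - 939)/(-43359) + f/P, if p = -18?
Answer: 20/149 + I*√4574/10897 ≈ 0.13423 + 0.0062064*I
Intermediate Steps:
P = 21794
w(U) = -24*U (w(U) = (6*U)*(-4) = -24*U)
f = 2*I*√4574 (f = √(-24*(-18) - 18728) = √(432 - 18728) = √(-18296) = 2*I*√4574 ≈ 135.26*I)
(-4881 - 939)/(-43359) + f/P = (-4881 - 939)/(-43359) + (2*I*√4574)/21794 = -5820*(-1/43359) + (2*I*√4574)*(1/21794) = 20/149 + I*√4574/10897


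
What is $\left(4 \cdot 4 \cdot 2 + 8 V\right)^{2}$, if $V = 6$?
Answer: $6400$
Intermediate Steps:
$\left(4 \cdot 4 \cdot 2 + 8 V\right)^{2} = \left(4 \cdot 4 \cdot 2 + 8 \cdot 6\right)^{2} = \left(16 \cdot 2 + 48\right)^{2} = \left(32 + 48\right)^{2} = 80^{2} = 6400$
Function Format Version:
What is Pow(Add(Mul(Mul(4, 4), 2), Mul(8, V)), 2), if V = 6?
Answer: 6400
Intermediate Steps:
Pow(Add(Mul(Mul(4, 4), 2), Mul(8, V)), 2) = Pow(Add(Mul(Mul(4, 4), 2), Mul(8, 6)), 2) = Pow(Add(Mul(16, 2), 48), 2) = Pow(Add(32, 48), 2) = Pow(80, 2) = 6400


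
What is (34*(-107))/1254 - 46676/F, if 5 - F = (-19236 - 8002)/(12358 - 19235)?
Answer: -28753466371/640167 ≈ -44916.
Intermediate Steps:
F = 7147/6877 (F = 5 - (-19236 - 8002)/(12358 - 19235) = 5 - (-27238)/(-6877) = 5 - (-27238)*(-1)/6877 = 5 - 1*27238/6877 = 5 - 27238/6877 = 7147/6877 ≈ 1.0393)
(34*(-107))/1254 - 46676/F = (34*(-107))/1254 - 46676/7147/6877 = -3638*1/1254 - 46676*6877/7147 = -1819/627 - 45855836/1021 = -28753466371/640167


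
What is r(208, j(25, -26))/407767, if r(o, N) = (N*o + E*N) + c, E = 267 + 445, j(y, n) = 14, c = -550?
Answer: 12330/407767 ≈ 0.030238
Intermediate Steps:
E = 712
r(o, N) = -550 + 712*N + N*o (r(o, N) = (N*o + 712*N) - 550 = (712*N + N*o) - 550 = -550 + 712*N + N*o)
r(208, j(25, -26))/407767 = (-550 + 712*14 + 14*208)/407767 = (-550 + 9968 + 2912)*(1/407767) = 12330*(1/407767) = 12330/407767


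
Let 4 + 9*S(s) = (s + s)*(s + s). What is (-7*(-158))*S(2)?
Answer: 4424/3 ≈ 1474.7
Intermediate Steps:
S(s) = -4/9 + 4*s²/9 (S(s) = -4/9 + ((s + s)*(s + s))/9 = -4/9 + ((2*s)*(2*s))/9 = -4/9 + (4*s²)/9 = -4/9 + 4*s²/9)
(-7*(-158))*S(2) = (-7*(-158))*(-4/9 + (4/9)*2²) = 1106*(-4/9 + (4/9)*4) = 1106*(-4/9 + 16/9) = 1106*(4/3) = 4424/3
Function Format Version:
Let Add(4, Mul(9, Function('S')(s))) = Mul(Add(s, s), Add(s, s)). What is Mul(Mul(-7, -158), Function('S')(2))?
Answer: Rational(4424, 3) ≈ 1474.7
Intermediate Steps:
Function('S')(s) = Add(Rational(-4, 9), Mul(Rational(4, 9), Pow(s, 2))) (Function('S')(s) = Add(Rational(-4, 9), Mul(Rational(1, 9), Mul(Add(s, s), Add(s, s)))) = Add(Rational(-4, 9), Mul(Rational(1, 9), Mul(Mul(2, s), Mul(2, s)))) = Add(Rational(-4, 9), Mul(Rational(1, 9), Mul(4, Pow(s, 2)))) = Add(Rational(-4, 9), Mul(Rational(4, 9), Pow(s, 2))))
Mul(Mul(-7, -158), Function('S')(2)) = Mul(Mul(-7, -158), Add(Rational(-4, 9), Mul(Rational(4, 9), Pow(2, 2)))) = Mul(1106, Add(Rational(-4, 9), Mul(Rational(4, 9), 4))) = Mul(1106, Add(Rational(-4, 9), Rational(16, 9))) = Mul(1106, Rational(4, 3)) = Rational(4424, 3)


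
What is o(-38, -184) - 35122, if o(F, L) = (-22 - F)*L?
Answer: -38066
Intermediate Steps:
o(F, L) = L*(-22 - F)
o(-38, -184) - 35122 = -1*(-184)*(22 - 38) - 35122 = -1*(-184)*(-16) - 35122 = -2944 - 35122 = -38066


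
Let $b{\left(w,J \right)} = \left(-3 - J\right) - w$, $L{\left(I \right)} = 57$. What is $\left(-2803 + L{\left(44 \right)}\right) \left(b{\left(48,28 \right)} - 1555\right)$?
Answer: $4486964$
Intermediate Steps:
$b{\left(w,J \right)} = -3 - J - w$
$\left(-2803 + L{\left(44 \right)}\right) \left(b{\left(48,28 \right)} - 1555\right) = \left(-2803 + 57\right) \left(\left(-3 - 28 - 48\right) - 1555\right) = - 2746 \left(\left(-3 - 28 - 48\right) - 1555\right) = - 2746 \left(-79 - 1555\right) = \left(-2746\right) \left(-1634\right) = 4486964$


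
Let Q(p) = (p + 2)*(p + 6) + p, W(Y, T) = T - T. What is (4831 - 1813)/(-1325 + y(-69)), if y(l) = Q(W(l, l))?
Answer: -3018/1313 ≈ -2.2986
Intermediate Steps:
W(Y, T) = 0
Q(p) = p + (2 + p)*(6 + p) (Q(p) = (2 + p)*(6 + p) + p = p + (2 + p)*(6 + p))
y(l) = 12 (y(l) = 12 + 0² + 9*0 = 12 + 0 + 0 = 12)
(4831 - 1813)/(-1325 + y(-69)) = (4831 - 1813)/(-1325 + 12) = 3018/(-1313) = 3018*(-1/1313) = -3018/1313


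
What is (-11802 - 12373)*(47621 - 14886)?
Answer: -791368625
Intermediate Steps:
(-11802 - 12373)*(47621 - 14886) = -24175*32735 = -791368625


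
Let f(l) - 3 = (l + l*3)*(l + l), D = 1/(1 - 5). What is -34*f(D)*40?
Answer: -4760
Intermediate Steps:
D = -1/4 (D = 1/(-4) = -1/4 ≈ -0.25000)
f(l) = 3 + 8*l**2 (f(l) = 3 + (l + l*3)*(l + l) = 3 + (l + 3*l)*(2*l) = 3 + (4*l)*(2*l) = 3 + 8*l**2)
-34*f(D)*40 = -34*(3 + 8*(-1/4)**2)*40 = -34*(3 + 8*(1/16))*40 = -34*(3 + 1/2)*40 = -34*7/2*40 = -119*40 = -4760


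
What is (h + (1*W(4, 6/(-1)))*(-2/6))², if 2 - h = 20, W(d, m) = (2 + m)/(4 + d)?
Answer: 11449/36 ≈ 318.03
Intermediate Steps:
W(d, m) = (2 + m)/(4 + d)
h = -18 (h = 2 - 1*20 = 2 - 20 = -18)
(h + (1*W(4, 6/(-1)))*(-2/6))² = (-18 + (1*((2 + 6/(-1))/(4 + 4)))*(-2/6))² = (-18 + (1*((2 + 6*(-1))/8))*(-2*⅙))² = (-18 + (1*((2 - 6)/8))*(-⅓))² = (-18 + (1*((⅛)*(-4)))*(-⅓))² = (-18 + (1*(-½))*(-⅓))² = (-18 - ½*(-⅓))² = (-18 + ⅙)² = (-107/6)² = 11449/36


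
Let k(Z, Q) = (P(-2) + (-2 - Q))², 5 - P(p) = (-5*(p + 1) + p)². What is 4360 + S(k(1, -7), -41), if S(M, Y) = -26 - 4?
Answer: 4330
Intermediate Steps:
P(p) = 5 - (-5 - 4*p)² (P(p) = 5 - (-5*(p + 1) + p)² = 5 - (-5*(1 + p) + p)² = 5 - ((-5 - 5*p) + p)² = 5 - (-5 - 4*p)²)
k(Z, Q) = (-6 - Q)² (k(Z, Q) = ((5 - (5 + 4*(-2))²) + (-2 - Q))² = ((5 - (5 - 8)²) + (-2 - Q))² = ((5 - 1*(-3)²) + (-2 - Q))² = ((5 - 1*9) + (-2 - Q))² = ((5 - 9) + (-2 - Q))² = (-4 + (-2 - Q))² = (-6 - Q)²)
S(M, Y) = -30
4360 + S(k(1, -7), -41) = 4360 - 30 = 4330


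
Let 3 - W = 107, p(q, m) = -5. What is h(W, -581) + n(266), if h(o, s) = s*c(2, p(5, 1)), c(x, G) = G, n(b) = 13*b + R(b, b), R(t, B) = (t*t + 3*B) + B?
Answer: 78183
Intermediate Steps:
R(t, B) = t**2 + 4*B (R(t, B) = (t**2 + 3*B) + B = t**2 + 4*B)
W = -104 (W = 3 - 1*107 = 3 - 107 = -104)
n(b) = b**2 + 17*b (n(b) = 13*b + (b**2 + 4*b) = b**2 + 17*b)
h(o, s) = -5*s (h(o, s) = s*(-5) = -5*s)
h(W, -581) + n(266) = -5*(-581) + 266*(17 + 266) = 2905 + 266*283 = 2905 + 75278 = 78183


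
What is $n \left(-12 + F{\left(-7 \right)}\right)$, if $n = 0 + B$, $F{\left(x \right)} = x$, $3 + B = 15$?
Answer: $-228$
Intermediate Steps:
$B = 12$ ($B = -3 + 15 = 12$)
$n = 12$ ($n = 0 + 12 = 12$)
$n \left(-12 + F{\left(-7 \right)}\right) = 12 \left(-12 - 7\right) = 12 \left(-19\right) = -228$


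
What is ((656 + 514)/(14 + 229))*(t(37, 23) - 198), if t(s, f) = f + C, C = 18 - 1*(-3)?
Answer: -20020/27 ≈ -741.48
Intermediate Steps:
C = 21 (C = 18 + 3 = 21)
t(s, f) = 21 + f (t(s, f) = f + 21 = 21 + f)
((656 + 514)/(14 + 229))*(t(37, 23) - 198) = ((656 + 514)/(14 + 229))*((21 + 23) - 198) = (1170/243)*(44 - 198) = (1170*(1/243))*(-154) = (130/27)*(-154) = -20020/27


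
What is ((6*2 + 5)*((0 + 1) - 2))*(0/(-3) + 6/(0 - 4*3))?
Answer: 17/2 ≈ 8.5000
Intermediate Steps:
((6*2 + 5)*((0 + 1) - 2))*(0/(-3) + 6/(0 - 4*3)) = ((12 + 5)*(1 - 2))*(0*(-⅓) + 6/(0 - 12)) = (17*(-1))*(0 + 6/(-12)) = -17*(0 + 6*(-1/12)) = -17*(0 - ½) = -17*(-½) = 17/2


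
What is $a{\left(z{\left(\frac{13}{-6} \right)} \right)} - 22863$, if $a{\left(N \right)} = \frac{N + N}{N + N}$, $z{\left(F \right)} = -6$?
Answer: $-22862$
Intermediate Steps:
$a{\left(N \right)} = 1$ ($a{\left(N \right)} = \frac{2 N}{2 N} = 2 N \frac{1}{2 N} = 1$)
$a{\left(z{\left(\frac{13}{-6} \right)} \right)} - 22863 = 1 - 22863 = -22862$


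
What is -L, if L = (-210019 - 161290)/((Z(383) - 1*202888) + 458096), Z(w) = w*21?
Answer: 371309/263251 ≈ 1.4105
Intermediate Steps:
Z(w) = 21*w
L = -371309/263251 (L = (-210019 - 161290)/((21*383 - 1*202888) + 458096) = -371309/((8043 - 202888) + 458096) = -371309/(-194845 + 458096) = -371309/263251 ≈ -1.4105)
-L = -1*(-371309/263251) = 371309/263251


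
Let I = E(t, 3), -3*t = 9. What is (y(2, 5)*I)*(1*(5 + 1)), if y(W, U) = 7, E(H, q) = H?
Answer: -126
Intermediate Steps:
t = -3 (t = -⅓*9 = -3)
I = -3
(y(2, 5)*I)*(1*(5 + 1)) = (7*(-3))*(1*(5 + 1)) = -21*6 = -126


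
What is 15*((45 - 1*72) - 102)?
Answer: -1935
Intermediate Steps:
15*((45 - 1*72) - 102) = 15*((45 - 72) - 102) = 15*(-27 - 102) = 15*(-129) = -1935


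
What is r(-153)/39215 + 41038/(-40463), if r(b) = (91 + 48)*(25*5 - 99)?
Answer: -1463071888/1586756545 ≈ -0.92205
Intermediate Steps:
r(b) = 3614 (r(b) = 139*(125 - 99) = 139*26 = 3614)
r(-153)/39215 + 41038/(-40463) = 3614/39215 + 41038/(-40463) = 3614*(1/39215) + 41038*(-1/40463) = 3614/39215 - 41038/40463 = -1463071888/1586756545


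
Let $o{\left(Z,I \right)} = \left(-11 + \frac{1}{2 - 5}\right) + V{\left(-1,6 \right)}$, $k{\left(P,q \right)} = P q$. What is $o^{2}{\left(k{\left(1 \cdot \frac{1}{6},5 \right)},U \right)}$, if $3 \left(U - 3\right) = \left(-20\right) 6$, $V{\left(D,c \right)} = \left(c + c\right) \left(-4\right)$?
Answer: $\frac{31684}{9} \approx 3520.4$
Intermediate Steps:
$V{\left(D,c \right)} = - 8 c$ ($V{\left(D,c \right)} = 2 c \left(-4\right) = - 8 c$)
$U = -37$ ($U = 3 + \frac{\left(-20\right) 6}{3} = 3 + \frac{1}{3} \left(-120\right) = 3 - 40 = -37$)
$o{\left(Z,I \right)} = - \frac{178}{3}$ ($o{\left(Z,I \right)} = \left(-11 + \frac{1}{2 - 5}\right) - 48 = \left(-11 + \frac{1}{-3}\right) - 48 = \left(-11 - \frac{1}{3}\right) - 48 = - \frac{34}{3} - 48 = - \frac{178}{3}$)
$o^{2}{\left(k{\left(1 \cdot \frac{1}{6},5 \right)},U \right)} = \left(- \frac{178}{3}\right)^{2} = \frac{31684}{9}$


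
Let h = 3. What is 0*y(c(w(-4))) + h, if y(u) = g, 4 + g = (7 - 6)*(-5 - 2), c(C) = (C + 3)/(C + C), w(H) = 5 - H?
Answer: 3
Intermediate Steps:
c(C) = (3 + C)/(2*C) (c(C) = (3 + C)/((2*C)) = (3 + C)*(1/(2*C)) = (3 + C)/(2*C))
g = -11 (g = -4 + (7 - 6)*(-5 - 2) = -4 + 1*(-7) = -4 - 7 = -11)
y(u) = -11
0*y(c(w(-4))) + h = 0*(-11) + 3 = 0 + 3 = 3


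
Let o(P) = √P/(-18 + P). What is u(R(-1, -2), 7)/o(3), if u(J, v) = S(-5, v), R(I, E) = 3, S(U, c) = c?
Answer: -35*√3 ≈ -60.622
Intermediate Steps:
u(J, v) = v
o(P) = √P/(-18 + P)
u(R(-1, -2), 7)/o(3) = 7/((√3/(-18 + 3))) = 7/((√3/(-15))) = 7/((√3*(-1/15))) = 7/((-√3/15)) = 7*(-5*√3) = -35*√3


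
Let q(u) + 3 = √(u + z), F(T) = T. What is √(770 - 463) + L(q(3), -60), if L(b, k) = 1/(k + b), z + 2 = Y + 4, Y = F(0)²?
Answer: -63/3964 + √307 - √5/3964 ≈ 17.505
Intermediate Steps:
Y = 0 (Y = 0² = 0)
z = 2 (z = -2 + (0 + 4) = -2 + 4 = 2)
q(u) = -3 + √(2 + u) (q(u) = -3 + √(u + 2) = -3 + √(2 + u))
L(b, k) = 1/(b + k)
√(770 - 463) + L(q(3), -60) = √(770 - 463) + 1/((-3 + √(2 + 3)) - 60) = √307 + 1/((-3 + √5) - 60) = √307 + 1/(-63 + √5)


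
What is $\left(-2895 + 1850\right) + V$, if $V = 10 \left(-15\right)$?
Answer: $-1195$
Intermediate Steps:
$V = -150$
$\left(-2895 + 1850\right) + V = \left(-2895 + 1850\right) - 150 = -1045 - 150 = -1195$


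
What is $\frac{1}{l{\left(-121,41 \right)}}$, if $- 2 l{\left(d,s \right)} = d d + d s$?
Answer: $- \frac{1}{4840} \approx -0.00020661$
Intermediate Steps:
$l{\left(d,s \right)} = - \frac{d^{2}}{2} - \frac{d s}{2}$ ($l{\left(d,s \right)} = - \frac{d d + d s}{2} = - \frac{d^{2} + d s}{2} = - \frac{d^{2}}{2} - \frac{d s}{2}$)
$\frac{1}{l{\left(-121,41 \right)}} = \frac{1}{\left(- \frac{1}{2}\right) \left(-121\right) \left(-121 + 41\right)} = \frac{1}{\left(- \frac{1}{2}\right) \left(-121\right) \left(-80\right)} = \frac{1}{-4840} = - \frac{1}{4840}$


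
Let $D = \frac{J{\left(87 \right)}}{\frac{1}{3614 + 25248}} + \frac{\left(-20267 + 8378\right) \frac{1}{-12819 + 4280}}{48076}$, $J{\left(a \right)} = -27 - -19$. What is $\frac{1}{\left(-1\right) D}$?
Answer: $\frac{410520964}{94787648491855} \approx 4.331 \cdot 10^{-6}$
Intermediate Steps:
$J{\left(a \right)} = -8$ ($J{\left(a \right)} = -27 + 19 = -8$)
$D = - \frac{94787648491855}{410520964}$ ($D = - \frac{8}{\frac{1}{3614 + 25248}} + \frac{\left(-20267 + 8378\right) \frac{1}{-12819 + 4280}}{48076} = - \frac{8}{\frac{1}{28862}} + - \frac{11889}{-8539} \cdot \frac{1}{48076} = - 8 \frac{1}{\frac{1}{28862}} + \left(-11889\right) \left(- \frac{1}{8539}\right) \frac{1}{48076} = \left(-8\right) 28862 + \frac{11889}{8539} \cdot \frac{1}{48076} = -230896 + \frac{11889}{410520964} = - \frac{94787648491855}{410520964} \approx -2.309 \cdot 10^{5}$)
$\frac{1}{\left(-1\right) D} = \frac{1}{\left(-1\right) \left(- \frac{94787648491855}{410520964}\right)} = \frac{1}{\frac{94787648491855}{410520964}} = \frac{410520964}{94787648491855}$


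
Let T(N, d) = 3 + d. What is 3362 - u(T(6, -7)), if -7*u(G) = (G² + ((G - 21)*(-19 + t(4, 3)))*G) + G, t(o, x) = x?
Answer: 21946/7 ≈ 3135.1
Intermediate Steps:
u(G) = -G/7 - G²/7 - G*(336 - 16*G)/7 (u(G) = -((G² + ((G - 21)*(-19 + 3))*G) + G)/7 = -((G² + ((-21 + G)*(-16))*G) + G)/7 = -((G² + (336 - 16*G)*G) + G)/7 = -((G² + G*(336 - 16*G)) + G)/7 = -(G + G² + G*(336 - 16*G))/7 = -G/7 - G²/7 - G*(336 - 16*G)/7)
3362 - u(T(6, -7)) = 3362 - (3 - 7)*(-337 + 15*(3 - 7))/7 = 3362 - (-4)*(-337 + 15*(-4))/7 = 3362 - (-4)*(-337 - 60)/7 = 3362 - (-4)*(-397)/7 = 3362 - 1*1588/7 = 3362 - 1588/7 = 21946/7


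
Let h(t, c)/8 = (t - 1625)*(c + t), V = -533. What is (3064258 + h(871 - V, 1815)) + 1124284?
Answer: -1502650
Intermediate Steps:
h(t, c) = 8*(-1625 + t)*(c + t) (h(t, c) = 8*((t - 1625)*(c + t)) = 8*((-1625 + t)*(c + t)) = 8*(-1625 + t)*(c + t))
(3064258 + h(871 - V, 1815)) + 1124284 = (3064258 + (-13000*1815 - 13000*(871 - 1*(-533)) + 8*(871 - 1*(-533))² + 8*1815*(871 - 1*(-533)))) + 1124284 = (3064258 + (-23595000 - 13000*(871 + 533) + 8*(871 + 533)² + 8*1815*(871 + 533))) + 1124284 = (3064258 + (-23595000 - 13000*1404 + 8*1404² + 8*1815*1404)) + 1124284 = (3064258 + (-23595000 - 18252000 + 8*1971216 + 20386080)) + 1124284 = (3064258 + (-23595000 - 18252000 + 15769728 + 20386080)) + 1124284 = (3064258 - 5691192) + 1124284 = -2626934 + 1124284 = -1502650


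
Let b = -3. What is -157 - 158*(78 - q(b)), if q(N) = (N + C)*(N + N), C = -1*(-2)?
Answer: -11533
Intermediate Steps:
C = 2
q(N) = 2*N*(2 + N) (q(N) = (N + 2)*(N + N) = (2 + N)*(2*N) = 2*N*(2 + N))
-157 - 158*(78 - q(b)) = -157 - 158*(78 - 2*(-3)*(2 - 3)) = -157 - 158*(78 - 2*(-3)*(-1)) = -157 - 158*(78 - 1*6) = -157 - 158*(78 - 6) = -157 - 158*72 = -157 - 11376 = -11533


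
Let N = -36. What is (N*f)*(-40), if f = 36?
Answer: 51840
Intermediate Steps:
(N*f)*(-40) = -36*36*(-40) = -1296*(-40) = 51840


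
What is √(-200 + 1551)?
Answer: √1351 ≈ 36.756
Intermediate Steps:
√(-200 + 1551) = √1351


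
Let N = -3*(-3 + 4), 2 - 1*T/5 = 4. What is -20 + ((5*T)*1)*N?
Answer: 130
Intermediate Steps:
T = -10 (T = 10 - 5*4 = 10 - 20 = -10)
N = -3 (N = -3*1 = -3)
-20 + ((5*T)*1)*N = -20 + ((5*(-10))*1)*(-3) = -20 - 50*1*(-3) = -20 - 50*(-3) = -20 + 150 = 130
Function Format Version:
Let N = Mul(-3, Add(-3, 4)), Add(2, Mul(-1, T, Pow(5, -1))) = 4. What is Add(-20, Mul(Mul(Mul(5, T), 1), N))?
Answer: 130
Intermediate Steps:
T = -10 (T = Add(10, Mul(-5, 4)) = Add(10, -20) = -10)
N = -3 (N = Mul(-3, 1) = -3)
Add(-20, Mul(Mul(Mul(5, T), 1), N)) = Add(-20, Mul(Mul(Mul(5, -10), 1), -3)) = Add(-20, Mul(Mul(-50, 1), -3)) = Add(-20, Mul(-50, -3)) = Add(-20, 150) = 130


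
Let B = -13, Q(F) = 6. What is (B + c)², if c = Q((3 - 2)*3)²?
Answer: 529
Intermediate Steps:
c = 36 (c = 6² = 36)
(B + c)² = (-13 + 36)² = 23² = 529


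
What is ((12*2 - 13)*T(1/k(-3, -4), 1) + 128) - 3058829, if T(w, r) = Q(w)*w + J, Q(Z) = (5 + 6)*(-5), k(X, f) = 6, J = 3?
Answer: -18352613/6 ≈ -3.0588e+6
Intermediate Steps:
Q(Z) = -55 (Q(Z) = 11*(-5) = -55)
T(w, r) = 3 - 55*w (T(w, r) = -55*w + 3 = 3 - 55*w)
((12*2 - 13)*T(1/k(-3, -4), 1) + 128) - 3058829 = ((12*2 - 13)*(3 - 55/6) + 128) - 3058829 = ((24 - 13)*(3 - 55*1/6) + 128) - 3058829 = (11*(3 - 55/6) + 128) - 3058829 = (11*(-37/6) + 128) - 3058829 = (-407/6 + 128) - 3058829 = 361/6 - 3058829 = -18352613/6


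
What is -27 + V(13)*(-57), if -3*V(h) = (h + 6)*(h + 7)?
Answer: 7193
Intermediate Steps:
V(h) = -(6 + h)*(7 + h)/3 (V(h) = -(h + 6)*(h + 7)/3 = -(6 + h)*(7 + h)/3)
-27 + V(13)*(-57) = -27 + (-14 - 13/3*13 - 1/3*13**2)*(-57) = -27 + (-14 - 169/3 - 1/3*169)*(-57) = -27 + (-14 - 169/3 - 169/3)*(-57) = -27 - 380/3*(-57) = -27 + 7220 = 7193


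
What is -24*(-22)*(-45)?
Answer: -23760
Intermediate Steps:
-24*(-22)*(-45) = 528*(-45) = -23760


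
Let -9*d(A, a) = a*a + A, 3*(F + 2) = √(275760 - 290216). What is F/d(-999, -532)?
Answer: 18/282025 - 6*I*√3614/282025 ≈ 6.3824e-5 - 0.001279*I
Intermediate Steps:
F = -2 + 2*I*√3614/3 (F = -2 + √(275760 - 290216)/3 = -2 + √(-14456)/3 = -2 + (2*I*√3614)/3 = -2 + 2*I*√3614/3 ≈ -2.0 + 40.078*I)
d(A, a) = -A/9 - a²/9 (d(A, a) = -(a*a + A)/9 = -(a² + A)/9 = -(A + a²)/9 = -A/9 - a²/9)
F/d(-999, -532) = (-2 + 2*I*√3614/3)/(-⅑*(-999) - ⅑*(-532)²) = (-2 + 2*I*√3614/3)/(111 - ⅑*283024) = (-2 + 2*I*√3614/3)/(111 - 283024/9) = (-2 + 2*I*√3614/3)/(-282025/9) = (-2 + 2*I*√3614/3)*(-9/282025) = 18/282025 - 6*I*√3614/282025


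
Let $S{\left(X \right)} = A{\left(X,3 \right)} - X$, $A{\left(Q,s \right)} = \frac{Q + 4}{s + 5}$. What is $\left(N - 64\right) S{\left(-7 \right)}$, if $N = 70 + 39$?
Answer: $\frac{2385}{8} \approx 298.13$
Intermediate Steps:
$A{\left(Q,s \right)} = \frac{4 + Q}{5 + s}$
$N = 109$
$S{\left(X \right)} = \frac{1}{2} - \frac{7 X}{8}$ ($S{\left(X \right)} = \frac{4 + X}{5 + 3} - X = \frac{4 + X}{8} - X = \left(\frac{1}{2} + \frac{X}{8}\right) - X = \frac{1}{2} - \frac{7 X}{8}$)
$\left(N - 64\right) S{\left(-7 \right)} = \left(109 - 64\right) \left(\frac{1}{2} - - \frac{49}{8}\right) = 45 \left(\frac{1}{2} + \frac{49}{8}\right) = 45 \cdot \frac{53}{8} = \frac{2385}{8}$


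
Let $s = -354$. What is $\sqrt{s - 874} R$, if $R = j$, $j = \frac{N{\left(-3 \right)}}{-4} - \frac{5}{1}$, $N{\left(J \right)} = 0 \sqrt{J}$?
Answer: $- 10 i \sqrt{307} \approx - 175.21 i$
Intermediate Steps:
$N{\left(J \right)} = 0$
$j = -5$ ($j = \frac{0}{-4} - \frac{5}{1} = 0 \left(- \frac{1}{4}\right) - 5 = 0 - 5 = -5$)
$R = -5$
$\sqrt{s - 874} R = \sqrt{-354 - 874} \left(-5\right) = \sqrt{-1228} \left(-5\right) = 2 i \sqrt{307} \left(-5\right) = - 10 i \sqrt{307}$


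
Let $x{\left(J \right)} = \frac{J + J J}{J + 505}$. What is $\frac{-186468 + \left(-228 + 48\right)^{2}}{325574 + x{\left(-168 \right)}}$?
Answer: $- \frac{25960458}{54873247} \approx -0.4731$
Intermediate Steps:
$x{\left(J \right)} = \frac{J + J^{2}}{505 + J}$
$\frac{-186468 + \left(-228 + 48\right)^{2}}{325574 + x{\left(-168 \right)}} = \frac{-186468 + \left(-228 + 48\right)^{2}}{325574 - \frac{168 \left(1 - 168\right)}{505 - 168}} = \frac{-186468 + \left(-180\right)^{2}}{325574 - 168 \cdot \frac{1}{337} \left(-167\right)} = \frac{-186468 + 32400}{325574 - \frac{168}{337} \left(-167\right)} = - \frac{154068}{325574 + \frac{28056}{337}} = - \frac{154068}{\frac{109746494}{337}} = \left(-154068\right) \frac{337}{109746494} = - \frac{25960458}{54873247}$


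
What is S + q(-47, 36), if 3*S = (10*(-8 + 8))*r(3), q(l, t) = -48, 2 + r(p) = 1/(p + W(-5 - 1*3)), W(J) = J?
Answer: -48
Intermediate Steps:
r(p) = -2 + 1/(-8 + p) (r(p) = -2 + 1/(p + (-5 - 1*3)) = -2 + 1/(p + (-5 - 3)) = -2 + 1/(p - 8) = -2 + 1/(-8 + p))
S = 0 (S = ((10*(-8 + 8))*((17 - 2*3)/(-8 + 3)))/3 = ((10*0)*((17 - 6)/(-5)))/3 = (0*(-⅕*11))/3 = (0*(-11/5))/3 = (⅓)*0 = 0)
S + q(-47, 36) = 0 - 48 = -48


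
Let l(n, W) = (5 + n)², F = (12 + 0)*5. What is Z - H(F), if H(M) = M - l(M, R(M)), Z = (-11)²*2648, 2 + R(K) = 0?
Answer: 324573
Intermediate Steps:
R(K) = -2 (R(K) = -2 + 0 = -2)
Z = 320408 (Z = 121*2648 = 320408)
F = 60 (F = 12*5 = 60)
H(M) = M - (5 + M)²
Z - H(F) = 320408 - (60 - (5 + 60)²) = 320408 - (60 - 1*65²) = 320408 - (60 - 1*4225) = 320408 - (60 - 4225) = 320408 - 1*(-4165) = 320408 + 4165 = 324573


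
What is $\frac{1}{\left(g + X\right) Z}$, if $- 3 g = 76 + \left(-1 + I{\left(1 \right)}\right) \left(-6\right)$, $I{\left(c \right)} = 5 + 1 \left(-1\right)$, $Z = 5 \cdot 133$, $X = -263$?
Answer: $- \frac{3}{563255} \approx -5.3262 \cdot 10^{-6}$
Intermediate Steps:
$Z = 665$
$I{\left(c \right)} = 4$ ($I{\left(c \right)} = 5 - 1 = 4$)
$g = - \frac{58}{3}$ ($g = - \frac{76 + \left(-1 + 4\right) \left(-6\right)}{3} = - \frac{76 + 3 \left(-6\right)}{3} = - \frac{76 - 18}{3} = \left(- \frac{1}{3}\right) 58 = - \frac{58}{3} \approx -19.333$)
$\frac{1}{\left(g + X\right) Z} = \frac{1}{\left(- \frac{58}{3} - 263\right) 665} = \frac{1}{\left(- \frac{847}{3}\right) 665} = \frac{1}{- \frac{563255}{3}} = - \frac{3}{563255}$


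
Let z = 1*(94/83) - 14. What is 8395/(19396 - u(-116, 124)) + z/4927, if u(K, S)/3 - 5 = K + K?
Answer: 3411617459/8210308457 ≈ 0.41553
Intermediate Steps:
u(K, S) = 15 + 6*K (u(K, S) = 15 + 3*(K + K) = 15 + 3*(2*K) = 15 + 6*K)
z = -1068/83 (z = 1*(94*(1/83)) - 14 = 1*(94/83) - 14 = 94/83 - 14 = -1068/83 ≈ -12.867)
8395/(19396 - u(-116, 124)) + z/4927 = 8395/(19396 - (15 + 6*(-116))) - 1068/83/4927 = 8395/(19396 - (15 - 696)) - 1068/83*1/4927 = 8395/(19396 - 1*(-681)) - 1068/408941 = 8395/(19396 + 681) - 1068/408941 = 8395/20077 - 1068/408941 = 3411617459/8210308457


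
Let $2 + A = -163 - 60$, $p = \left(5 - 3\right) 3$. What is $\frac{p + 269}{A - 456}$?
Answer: $- \frac{275}{681} \approx -0.40382$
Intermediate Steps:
$p = 6$ ($p = 2 \cdot 3 = 6$)
$A = -225$ ($A = -2 - 223 = -225$)
$\frac{p + 269}{A - 456} = \frac{6 + 269}{-225 - 456} = \frac{275}{-681} = 275 \left(- \frac{1}{681}\right) = - \frac{275}{681}$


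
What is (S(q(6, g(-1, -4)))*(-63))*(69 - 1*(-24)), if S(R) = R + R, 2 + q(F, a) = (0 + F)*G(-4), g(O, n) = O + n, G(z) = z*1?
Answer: 304668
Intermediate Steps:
G(z) = z
q(F, a) = -2 - 4*F (q(F, a) = -2 + (0 + F)*(-4) = -2 + F*(-4) = -2 - 4*F)
S(R) = 2*R
(S(q(6, g(-1, -4)))*(-63))*(69 - 1*(-24)) = ((2*(-2 - 4*6))*(-63))*(69 - 1*(-24)) = ((2*(-2 - 24))*(-63))*(69 + 24) = ((2*(-26))*(-63))*93 = -52*(-63)*93 = 3276*93 = 304668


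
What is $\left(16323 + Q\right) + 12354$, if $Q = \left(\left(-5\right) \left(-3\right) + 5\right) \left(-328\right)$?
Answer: $22117$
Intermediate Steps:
$Q = -6560$ ($Q = \left(15 + 5\right) \left(-328\right) = 20 \left(-328\right) = -6560$)
$\left(16323 + Q\right) + 12354 = \left(16323 - 6560\right) + 12354 = 9763 + 12354 = 22117$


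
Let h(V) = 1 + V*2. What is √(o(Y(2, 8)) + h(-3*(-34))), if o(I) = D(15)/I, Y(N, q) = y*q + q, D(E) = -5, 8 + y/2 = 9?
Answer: √29490/12 ≈ 14.311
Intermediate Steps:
y = 2 (y = -16 + 2*9 = -16 + 18 = 2)
Y(N, q) = 3*q (Y(N, q) = 2*q + q = 3*q)
o(I) = -5/I
h(V) = 1 + 2*V
√(o(Y(2, 8)) + h(-3*(-34))) = √(-5/(3*8) + (1 + 2*(-3*(-34)))) = √(-5/24 + (1 + 2*102)) = √(-5*1/24 + (1 + 204)) = √(-5/24 + 205) = √(4915/24) = √29490/12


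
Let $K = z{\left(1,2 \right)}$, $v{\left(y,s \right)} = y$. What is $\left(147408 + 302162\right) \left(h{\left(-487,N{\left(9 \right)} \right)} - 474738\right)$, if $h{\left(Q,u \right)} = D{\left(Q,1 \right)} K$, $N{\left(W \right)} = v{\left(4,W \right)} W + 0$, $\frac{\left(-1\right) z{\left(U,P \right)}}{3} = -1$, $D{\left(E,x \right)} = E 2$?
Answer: $-214741606200$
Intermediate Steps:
$D{\left(E,x \right)} = 2 E$
$z{\left(U,P \right)} = 3$ ($z{\left(U,P \right)} = \left(-3\right) \left(-1\right) = 3$)
$K = 3$
$N{\left(W \right)} = 4 W$ ($N{\left(W \right)} = 4 W + 0 = 4 W$)
$h{\left(Q,u \right)} = 6 Q$ ($h{\left(Q,u \right)} = 2 Q 3 = 6 Q$)
$\left(147408 + 302162\right) \left(h{\left(-487,N{\left(9 \right)} \right)} - 474738\right) = \left(147408 + 302162\right) \left(6 \left(-487\right) - 474738\right) = 449570 \left(-2922 - 474738\right) = 449570 \left(-477660\right) = -214741606200$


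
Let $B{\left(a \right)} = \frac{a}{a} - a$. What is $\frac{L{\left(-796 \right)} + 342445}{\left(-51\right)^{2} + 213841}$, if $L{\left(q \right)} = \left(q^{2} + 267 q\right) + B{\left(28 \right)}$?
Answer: $\frac{381751}{108221} \approx 3.5275$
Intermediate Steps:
$B{\left(a \right)} = 1 - a$
$L{\left(q \right)} = -27 + q^{2} + 267 q$ ($L{\left(q \right)} = \left(q^{2} + 267 q\right) + \left(1 - 28\right) = \left(q^{2} + 267 q\right) - 27 = -27 + q^{2} + 267 q$)
$\frac{L{\left(-796 \right)} + 342445}{\left(-51\right)^{2} + 213841} = \frac{\left(-27 + \left(-796\right)^{2} + 267 \left(-796\right)\right) + 342445}{\left(-51\right)^{2} + 213841} = \frac{\left(-27 + 633616 - 212532\right) + 342445}{2601 + 213841} = \frac{421057 + 342445}{216442} = 763502 \cdot \frac{1}{216442} = \frac{381751}{108221}$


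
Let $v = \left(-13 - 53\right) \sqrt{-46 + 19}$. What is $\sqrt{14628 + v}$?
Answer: $\sqrt{14628 - 198 i \sqrt{3}} \approx 120.95 - 1.418 i$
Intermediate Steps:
$v = - 198 i \sqrt{3}$ ($v = - 66 \sqrt{-27} = - 66 \cdot 3 i \sqrt{3} = - 198 i \sqrt{3} \approx - 342.95 i$)
$\sqrt{14628 + v} = \sqrt{14628 - 198 i \sqrt{3}}$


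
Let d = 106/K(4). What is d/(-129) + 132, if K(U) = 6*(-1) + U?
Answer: 17081/129 ≈ 132.41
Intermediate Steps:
K(U) = -6 + U
d = -53 (d = 106/(-6 + 4) = 106/(-2) = 106*(-½) = -53)
d/(-129) + 132 = -53/(-129) + 132 = -1/129*(-53) + 132 = 53/129 + 132 = 17081/129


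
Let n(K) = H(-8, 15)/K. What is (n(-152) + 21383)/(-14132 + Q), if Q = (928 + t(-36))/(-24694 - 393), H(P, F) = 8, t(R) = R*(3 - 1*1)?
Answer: -2548061503/1684019115 ≈ -1.5131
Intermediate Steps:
t(R) = 2*R (t(R) = R*(3 - 1) = R*2 = 2*R)
n(K) = 8/K
Q = -856/25087 (Q = (928 + 2*(-36))/(-24694 - 393) = (928 - 72)/(-25087) = 856*(-1/25087) = -856/25087 ≈ -0.034121)
(n(-152) + 21383)/(-14132 + Q) = (8/(-152) + 21383)/(-14132 - 856/25087) = (8*(-1/152) + 21383)/(-354530340/25087) = (-1/19 + 21383)*(-25087/354530340) = (406276/19)*(-25087/354530340) = -2548061503/1684019115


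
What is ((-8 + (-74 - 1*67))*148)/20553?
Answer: -22052/20553 ≈ -1.0729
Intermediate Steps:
((-8 + (-74 - 1*67))*148)/20553 = ((-8 + (-74 - 67))*148)*(1/20553) = ((-8 - 141)*148)*(1/20553) = -149*148*(1/20553) = -22052*1/20553 = -22052/20553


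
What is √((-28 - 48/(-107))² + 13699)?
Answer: √165530555/107 ≈ 120.24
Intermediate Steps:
√((-28 - 48/(-107))² + 13699) = √((-28 - 48*(-1/107))² + 13699) = √((-28 + 48/107)² + 13699) = √((-2948/107)² + 13699) = √(8690704/11449 + 13699) = √(165530555/11449) = √165530555/107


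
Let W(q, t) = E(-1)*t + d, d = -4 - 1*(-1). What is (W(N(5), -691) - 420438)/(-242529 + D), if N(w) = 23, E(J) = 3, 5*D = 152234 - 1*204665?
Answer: 117365/70282 ≈ 1.6699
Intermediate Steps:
d = -3 (d = -4 + 1 = -3)
D = -52431/5 (D = (152234 - 1*204665)/5 = (152234 - 204665)/5 = (⅕)*(-52431) = -52431/5 ≈ -10486.)
W(q, t) = -3 + 3*t (W(q, t) = 3*t - 3 = -3 + 3*t)
(W(N(5), -691) - 420438)/(-242529 + D) = ((-3 + 3*(-691)) - 420438)/(-242529 - 52431/5) = ((-3 - 2073) - 420438)/(-1265076/5) = (-2076 - 420438)*(-5/1265076) = -422514*(-5/1265076) = 117365/70282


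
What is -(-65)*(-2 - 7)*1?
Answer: -585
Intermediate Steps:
-(-65)*(-2 - 7)*1 = -(-65)*(-9*1) = -(-65)*(-9) = -65*9 = -585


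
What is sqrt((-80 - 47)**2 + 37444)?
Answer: 13*sqrt(317) ≈ 231.46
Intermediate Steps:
sqrt((-80 - 47)**2 + 37444) = sqrt((-127)**2 + 37444) = sqrt(16129 + 37444) = sqrt(53573) = 13*sqrt(317)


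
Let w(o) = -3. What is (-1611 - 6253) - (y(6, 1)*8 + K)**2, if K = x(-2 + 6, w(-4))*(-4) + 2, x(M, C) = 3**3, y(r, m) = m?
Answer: -17468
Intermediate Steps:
x(M, C) = 27
K = -106 (K = 27*(-4) + 2 = -108 + 2 = -106)
(-1611 - 6253) - (y(6, 1)*8 + K)**2 = (-1611 - 6253) - (1*8 - 106)**2 = -7864 - (8 - 106)**2 = -7864 - 1*(-98)**2 = -7864 - 1*9604 = -7864 - 9604 = -17468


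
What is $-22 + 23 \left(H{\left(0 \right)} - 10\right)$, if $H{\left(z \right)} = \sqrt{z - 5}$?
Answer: $-252 + 23 i \sqrt{5} \approx -252.0 + 51.43 i$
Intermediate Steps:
$H{\left(z \right)} = \sqrt{-5 + z}$
$-22 + 23 \left(H{\left(0 \right)} - 10\right) = -22 + 23 \left(\sqrt{-5 + 0} - 10\right) = -22 + 23 \left(\sqrt{-5} - 10\right) = -22 + 23 \left(i \sqrt{5} - 10\right) = -22 + 23 \left(-10 + i \sqrt{5}\right) = -22 - \left(230 - 23 i \sqrt{5}\right) = -252 + 23 i \sqrt{5}$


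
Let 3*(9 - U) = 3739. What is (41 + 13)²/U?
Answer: -2187/928 ≈ -2.3567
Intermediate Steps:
U = -3712/3 (U = 9 - ⅓*3739 = 9 - 3739/3 = -3712/3 ≈ -1237.3)
(41 + 13)²/U = (41 + 13)²/(-3712/3) = 54²*(-3/3712) = 2916*(-3/3712) = -2187/928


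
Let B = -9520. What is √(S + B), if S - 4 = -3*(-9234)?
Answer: √18186 ≈ 134.86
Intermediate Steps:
S = 27706 (S = 4 - 3*(-9234) = 4 + 27702 = 27706)
√(S + B) = √(27706 - 9520) = √18186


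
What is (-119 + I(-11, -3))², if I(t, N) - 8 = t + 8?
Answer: 12996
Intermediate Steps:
I(t, N) = 16 + t (I(t, N) = 8 + (t + 8) = 8 + (8 + t) = 16 + t)
(-119 + I(-11, -3))² = (-119 + (16 - 11))² = (-119 + 5)² = (-114)² = 12996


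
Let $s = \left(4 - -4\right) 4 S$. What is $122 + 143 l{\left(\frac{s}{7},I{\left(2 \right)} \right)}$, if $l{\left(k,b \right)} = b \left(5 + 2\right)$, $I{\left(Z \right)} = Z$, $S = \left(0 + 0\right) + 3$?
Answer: $2124$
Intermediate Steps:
$S = 3$ ($S = 0 + 3 = 3$)
$s = 96$ ($s = \left(4 - -4\right) 4 \cdot 3 = \left(4 + 4\right) 4 \cdot 3 = 8 \cdot 4 \cdot 3 = 32 \cdot 3 = 96$)
$l{\left(k,b \right)} = 7 b$ ($l{\left(k,b \right)} = b 7 = 7 b$)
$122 + 143 l{\left(\frac{s}{7},I{\left(2 \right)} \right)} = 122 + 143 \cdot 7 \cdot 2 = 122 + 143 \cdot 14 = 122 + 2002 = 2124$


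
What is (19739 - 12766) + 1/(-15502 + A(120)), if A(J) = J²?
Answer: 7684245/1102 ≈ 6973.0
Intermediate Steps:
(19739 - 12766) + 1/(-15502 + A(120)) = (19739 - 12766) + 1/(-15502 + 120²) = 6973 + 1/(-15502 + 14400) = 6973 + 1/(-1102) = 6973 - 1/1102 = 7684245/1102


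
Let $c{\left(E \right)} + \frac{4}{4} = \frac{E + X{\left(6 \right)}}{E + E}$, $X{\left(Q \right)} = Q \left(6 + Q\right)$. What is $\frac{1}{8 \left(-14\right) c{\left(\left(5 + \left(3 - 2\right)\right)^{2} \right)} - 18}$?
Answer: $- \frac{1}{74} \approx -0.013514$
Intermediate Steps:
$c{\left(E \right)} = -1 + \frac{72 + E}{2 E}$ ($c{\left(E \right)} = -1 + \frac{E + 6 \left(6 + 6\right)}{E + E} = -1 + \frac{E + 6 \cdot 12}{2 E} = -1 + \left(E + 72\right) \frac{1}{2 E} = -1 + \left(72 + E\right) \frac{1}{2 E} = -1 + \frac{72 + E}{2 E}$)
$\frac{1}{8 \left(-14\right) c{\left(\left(5 + \left(3 - 2\right)\right)^{2} \right)} - 18} = \frac{1}{8 \left(-14\right) \frac{72 - \left(5 + \left(3 - 2\right)\right)^{2}}{2 \left(5 + \left(3 - 2\right)\right)^{2}} - 18} = \frac{1}{- 112 \frac{72 - \left(5 + 1\right)^{2}}{2 \left(5 + 1\right)^{2}} - 18} = \frac{1}{- 112 \frac{72 - 6^{2}}{2 \cdot 6^{2}} - 18} = \frac{1}{- 112 \frac{72 - 36}{2 \cdot 36} - 18} = \frac{1}{- 112 \cdot \frac{1}{2} \cdot \frac{1}{36} \left(72 - 36\right) - 18} = \frac{1}{- 112 \cdot \frac{1}{2} \cdot \frac{1}{36} \cdot 36 - 18} = \frac{1}{\left(-112\right) \frac{1}{2} - 18} = \frac{1}{-56 - 18} = \frac{1}{-74} = - \frac{1}{74}$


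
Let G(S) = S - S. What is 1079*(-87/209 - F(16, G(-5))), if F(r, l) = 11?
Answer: -2574494/209 ≈ -12318.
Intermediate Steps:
G(S) = 0
1079*(-87/209 - F(16, G(-5))) = 1079*(-87/209 - 1*11) = 1079*(-87*1/209 - 11) = 1079*(-87/209 - 11) = 1079*(-2386/209) = -2574494/209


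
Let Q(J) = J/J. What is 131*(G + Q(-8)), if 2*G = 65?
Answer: 8777/2 ≈ 4388.5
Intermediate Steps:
G = 65/2 (G = (½)*65 = 65/2 ≈ 32.500)
Q(J) = 1
131*(G + Q(-8)) = 131*(65/2 + 1) = 131*(67/2) = 8777/2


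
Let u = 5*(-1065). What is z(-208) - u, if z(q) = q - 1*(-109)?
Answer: 5226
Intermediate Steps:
z(q) = 109 + q (z(q) = q + 109 = 109 + q)
u = -5325
z(-208) - u = (109 - 208) - 1*(-5325) = -99 + 5325 = 5226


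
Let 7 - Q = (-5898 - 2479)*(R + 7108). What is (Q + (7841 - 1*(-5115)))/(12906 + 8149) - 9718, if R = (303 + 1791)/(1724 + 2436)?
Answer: -301707316161/43794400 ≈ -6889.2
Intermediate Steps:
R = 1047/2080 (R = 2094/4160 = 2094*(1/4160) = 1047/2080 ≈ 0.50337)
Q = 123859714559/2080 (Q = 7 - (-5898 - 2479)*(1047/2080 + 7108) = 7 - (-8377)*14785687/2080 = 7 - 1*(-123859699999/2080) = 7 + 123859699999/2080 = 123859714559/2080 ≈ 5.9548e+7)
(Q + (7841 - 1*(-5115)))/(12906 + 8149) - 9718 = (123859714559/2080 + (7841 - 1*(-5115)))/(12906 + 8149) - 9718 = (123859714559/2080 + (7841 + 5115))/21055 - 9718 = (123859714559/2080 + 12956)*(1/21055) - 9718 = (123886663039/2080)*(1/21055) - 9718 = 123886663039/43794400 - 9718 = -301707316161/43794400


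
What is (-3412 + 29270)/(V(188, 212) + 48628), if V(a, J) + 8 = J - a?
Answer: 12929/24322 ≈ 0.53158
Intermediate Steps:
V(a, J) = -8 + J - a (V(a, J) = -8 + (J - a) = -8 + J - a)
(-3412 + 29270)/(V(188, 212) + 48628) = (-3412 + 29270)/((-8 + 212 - 1*188) + 48628) = 25858/((-8 + 212 - 188) + 48628) = 25858/(16 + 48628) = 25858/48644 = 25858*(1/48644) = 12929/24322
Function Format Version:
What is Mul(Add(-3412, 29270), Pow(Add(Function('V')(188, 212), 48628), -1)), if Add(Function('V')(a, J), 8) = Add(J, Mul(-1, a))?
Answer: Rational(12929, 24322) ≈ 0.53158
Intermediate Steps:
Function('V')(a, J) = Add(-8, J, Mul(-1, a)) (Function('V')(a, J) = Add(-8, Add(J, Mul(-1, a))) = Add(-8, J, Mul(-1, a)))
Mul(Add(-3412, 29270), Pow(Add(Function('V')(188, 212), 48628), -1)) = Mul(Add(-3412, 29270), Pow(Add(Add(-8, 212, Mul(-1, 188)), 48628), -1)) = Mul(25858, Pow(Add(Add(-8, 212, -188), 48628), -1)) = Mul(25858, Pow(Add(16, 48628), -1)) = Mul(25858, Pow(48644, -1)) = Mul(25858, Rational(1, 48644)) = Rational(12929, 24322)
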